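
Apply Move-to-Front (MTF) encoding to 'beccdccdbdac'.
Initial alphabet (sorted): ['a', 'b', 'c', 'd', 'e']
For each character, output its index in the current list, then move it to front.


MTF encoding:
'b': index 1 in ['a', 'b', 'c', 'd', 'e'] -> ['b', 'a', 'c', 'd', 'e']
'e': index 4 in ['b', 'a', 'c', 'd', 'e'] -> ['e', 'b', 'a', 'c', 'd']
'c': index 3 in ['e', 'b', 'a', 'c', 'd'] -> ['c', 'e', 'b', 'a', 'd']
'c': index 0 in ['c', 'e', 'b', 'a', 'd'] -> ['c', 'e', 'b', 'a', 'd']
'd': index 4 in ['c', 'e', 'b', 'a', 'd'] -> ['d', 'c', 'e', 'b', 'a']
'c': index 1 in ['d', 'c', 'e', 'b', 'a'] -> ['c', 'd', 'e', 'b', 'a']
'c': index 0 in ['c', 'd', 'e', 'b', 'a'] -> ['c', 'd', 'e', 'b', 'a']
'd': index 1 in ['c', 'd', 'e', 'b', 'a'] -> ['d', 'c', 'e', 'b', 'a']
'b': index 3 in ['d', 'c', 'e', 'b', 'a'] -> ['b', 'd', 'c', 'e', 'a']
'd': index 1 in ['b', 'd', 'c', 'e', 'a'] -> ['d', 'b', 'c', 'e', 'a']
'a': index 4 in ['d', 'b', 'c', 'e', 'a'] -> ['a', 'd', 'b', 'c', 'e']
'c': index 3 in ['a', 'd', 'b', 'c', 'e'] -> ['c', 'a', 'd', 'b', 'e']


Output: [1, 4, 3, 0, 4, 1, 0, 1, 3, 1, 4, 3]


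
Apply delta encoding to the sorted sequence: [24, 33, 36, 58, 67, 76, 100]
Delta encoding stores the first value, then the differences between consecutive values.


First value: 24
Deltas:
  33 - 24 = 9
  36 - 33 = 3
  58 - 36 = 22
  67 - 58 = 9
  76 - 67 = 9
  100 - 76 = 24


Delta encoded: [24, 9, 3, 22, 9, 9, 24]


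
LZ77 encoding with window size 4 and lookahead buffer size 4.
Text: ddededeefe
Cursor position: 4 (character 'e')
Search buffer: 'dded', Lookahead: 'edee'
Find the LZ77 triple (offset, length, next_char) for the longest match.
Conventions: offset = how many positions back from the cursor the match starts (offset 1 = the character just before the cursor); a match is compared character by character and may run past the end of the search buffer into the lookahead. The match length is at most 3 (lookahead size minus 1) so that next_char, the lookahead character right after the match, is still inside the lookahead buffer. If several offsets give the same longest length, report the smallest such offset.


Try each offset into the search buffer:
  offset=1 (pos 3, char 'd'): match length 0
  offset=2 (pos 2, char 'e'): match length 3
  offset=3 (pos 1, char 'd'): match length 0
  offset=4 (pos 0, char 'd'): match length 0
Longest match has length 3 at offset 2.
next_char = character at position 4 + 3 = 7 -> 'e'

Best match: offset=2, length=3 (matching 'ede' starting at position 2)
LZ77 triple: (2, 3, 'e')


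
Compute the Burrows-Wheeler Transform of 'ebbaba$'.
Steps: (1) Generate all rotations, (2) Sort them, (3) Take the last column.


Rotations (sorted):
  0: $ebbaba -> last char: a
  1: a$ebbab -> last char: b
  2: aba$ebb -> last char: b
  3: ba$ebba -> last char: a
  4: baba$eb -> last char: b
  5: bbaba$e -> last char: e
  6: ebbaba$ -> last char: $


BWT = abbabe$


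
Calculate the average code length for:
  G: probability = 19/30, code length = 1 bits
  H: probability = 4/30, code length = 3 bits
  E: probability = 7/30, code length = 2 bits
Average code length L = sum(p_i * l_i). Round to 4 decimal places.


Weighted contributions p_i * l_i:
  G: (19/30) * 1 = 19/30
  H: (4/30) * 3 = 12/30
  E: (7/30) * 2 = 14/30
Sum = (19 + 12 + 14)/30 = 45/30

L = 45/30 = 1.5000 bits/symbol


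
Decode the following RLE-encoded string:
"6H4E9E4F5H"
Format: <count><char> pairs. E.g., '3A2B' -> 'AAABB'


Expanding each <count><char> pair:
  6H -> 'HHHHHH'
  4E -> 'EEEE'
  9E -> 'EEEEEEEEE'
  4F -> 'FFFF'
  5H -> 'HHHHH'

Decoded = HHHHHHEEEEEEEEEEEEEFFFFHHHHH


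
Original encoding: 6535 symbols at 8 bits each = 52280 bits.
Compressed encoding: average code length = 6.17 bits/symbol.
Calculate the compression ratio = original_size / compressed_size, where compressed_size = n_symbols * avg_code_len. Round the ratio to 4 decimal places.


original_size = n_symbols * orig_bits = 6535 * 8 = 52280 bits
compressed_size = n_symbols * avg_code_len = 6535 * 6.17 = 40320.95 bits
ratio = original_size / compressed_size = 52280 / 40320.95 = 1.2966

Compression ratio = 1.2966


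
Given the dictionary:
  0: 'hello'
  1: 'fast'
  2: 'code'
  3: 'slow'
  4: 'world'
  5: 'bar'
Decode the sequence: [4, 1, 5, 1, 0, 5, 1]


Look up each index in the dictionary:
  4 -> 'world'
  1 -> 'fast'
  5 -> 'bar'
  1 -> 'fast'
  0 -> 'hello'
  5 -> 'bar'
  1 -> 'fast'

Decoded: "world fast bar fast hello bar fast"


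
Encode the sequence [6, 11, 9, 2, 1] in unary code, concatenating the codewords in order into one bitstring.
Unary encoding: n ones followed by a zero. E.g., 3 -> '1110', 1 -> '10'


Encode each number as n ones followed by a terminating 0:
  6 -> 1111110 (7 bits)
  11 -> 111111111110 (12 bits)
  9 -> 1111111110 (10 bits)
  2 -> 110 (3 bits)
  1 -> 10 (2 bits)
Total length = 7 + 12 + 10 + 3 + 2 = 34 bits.

Unary([6, 11, 9, 2, 1]) = 1111110111111111110111111111011010 (34 bits)


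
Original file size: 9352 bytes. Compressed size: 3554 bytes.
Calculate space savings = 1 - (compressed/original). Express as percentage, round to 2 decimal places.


ratio = compressed/original = 3554/9352 = 0.380026
savings = 1 - ratio = 1 - 0.380026 = 0.619974
as a percentage: 0.619974 * 100 = 62.0%

Space savings = 1 - 3554/9352 = 62.0%


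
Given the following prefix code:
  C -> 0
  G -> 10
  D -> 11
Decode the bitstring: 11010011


Decoding step by step:
Bits 11 -> D
Bits 0 -> C
Bits 10 -> G
Bits 0 -> C
Bits 11 -> D


Decoded message: DCGCD


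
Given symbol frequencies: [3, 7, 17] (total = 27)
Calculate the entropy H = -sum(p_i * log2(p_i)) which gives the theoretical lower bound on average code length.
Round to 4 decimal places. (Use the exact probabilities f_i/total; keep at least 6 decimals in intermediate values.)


Per-symbol terms -p_i * log2(p_i) with p_i = f_i/27:
  p = 3/27 = 0.111111: log2(p) = -3.169925, -p*log2(p) = 0.352214
  p = 7/27 = 0.259259: log2(p) = -1.947533, -p*log2(p) = 0.504916
  p = 17/27 = 0.629630: log2(p) = -0.667425, -p*log2(p) = 0.420230
H = 0.352214 + 0.504916 + 0.420230 = 1.277360

H = 1.2774 bits/symbol


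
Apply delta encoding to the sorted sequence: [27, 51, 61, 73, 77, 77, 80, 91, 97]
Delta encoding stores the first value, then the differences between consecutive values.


First value: 27
Deltas:
  51 - 27 = 24
  61 - 51 = 10
  73 - 61 = 12
  77 - 73 = 4
  77 - 77 = 0
  80 - 77 = 3
  91 - 80 = 11
  97 - 91 = 6


Delta encoded: [27, 24, 10, 12, 4, 0, 3, 11, 6]


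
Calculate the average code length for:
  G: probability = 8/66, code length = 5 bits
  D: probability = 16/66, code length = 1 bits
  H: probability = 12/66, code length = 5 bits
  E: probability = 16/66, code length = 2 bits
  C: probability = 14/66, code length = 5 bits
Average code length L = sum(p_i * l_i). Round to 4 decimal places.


Weighted contributions p_i * l_i:
  G: (8/66) * 5 = 40/66
  D: (16/66) * 1 = 16/66
  H: (12/66) * 5 = 60/66
  E: (16/66) * 2 = 32/66
  C: (14/66) * 5 = 70/66
Sum = (40 + 16 + 60 + 32 + 70)/66 = 218/66

L = 218/66 = 3.3030 bits/symbol


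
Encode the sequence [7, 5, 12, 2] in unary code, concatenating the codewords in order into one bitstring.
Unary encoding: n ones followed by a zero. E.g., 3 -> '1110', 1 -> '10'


Encode each number as n ones followed by a terminating 0:
  7 -> 11111110 (8 bits)
  5 -> 111110 (6 bits)
  12 -> 1111111111110 (13 bits)
  2 -> 110 (3 bits)
Total length = 8 + 6 + 13 + 3 = 30 bits.

Unary([7, 5, 12, 2]) = 111111101111101111111111110110 (30 bits)


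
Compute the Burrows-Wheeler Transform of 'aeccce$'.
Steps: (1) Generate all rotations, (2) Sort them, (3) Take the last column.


Rotations (sorted):
  0: $aeccce -> last char: e
  1: aeccce$ -> last char: $
  2: ccce$ae -> last char: e
  3: cce$aec -> last char: c
  4: ce$aecc -> last char: c
  5: e$aeccc -> last char: c
  6: eccce$a -> last char: a


BWT = e$eccca


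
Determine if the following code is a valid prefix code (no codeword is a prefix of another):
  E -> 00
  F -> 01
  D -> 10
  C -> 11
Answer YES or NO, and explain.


Checking each pair (does one codeword prefix another?):
  E='00' vs F='01': no prefix
  E='00' vs D='10': no prefix
  E='00' vs C='11': no prefix
  F='01' vs E='00': no prefix
  F='01' vs D='10': no prefix
  F='01' vs C='11': no prefix
  D='10' vs E='00': no prefix
  D='10' vs F='01': no prefix
  D='10' vs C='11': no prefix
  C='11' vs E='00': no prefix
  C='11' vs F='01': no prefix
  C='11' vs D='10': no prefix
No violation found over all pairs.

YES -- this is a valid prefix code. No codeword is a prefix of any other codeword.


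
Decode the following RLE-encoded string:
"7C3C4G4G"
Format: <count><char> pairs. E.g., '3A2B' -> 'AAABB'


Expanding each <count><char> pair:
  7C -> 'CCCCCCC'
  3C -> 'CCC'
  4G -> 'GGGG'
  4G -> 'GGGG'

Decoded = CCCCCCCCCCGGGGGGGG


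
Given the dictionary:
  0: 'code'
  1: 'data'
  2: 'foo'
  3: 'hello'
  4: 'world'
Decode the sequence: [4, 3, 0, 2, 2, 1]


Look up each index in the dictionary:
  4 -> 'world'
  3 -> 'hello'
  0 -> 'code'
  2 -> 'foo'
  2 -> 'foo'
  1 -> 'data'

Decoded: "world hello code foo foo data"


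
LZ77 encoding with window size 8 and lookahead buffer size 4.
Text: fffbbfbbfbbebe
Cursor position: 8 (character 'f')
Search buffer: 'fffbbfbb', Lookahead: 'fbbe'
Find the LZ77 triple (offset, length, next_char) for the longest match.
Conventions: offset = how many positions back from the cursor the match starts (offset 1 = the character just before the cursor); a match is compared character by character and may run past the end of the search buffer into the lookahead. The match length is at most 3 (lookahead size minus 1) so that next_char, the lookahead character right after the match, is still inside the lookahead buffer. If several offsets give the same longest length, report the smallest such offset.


Try each offset into the search buffer:
  offset=1 (pos 7, char 'b'): match length 0
  offset=2 (pos 6, char 'b'): match length 0
  offset=3 (pos 5, char 'f'): match length 3
  offset=4 (pos 4, char 'b'): match length 0
  offset=5 (pos 3, char 'b'): match length 0
  offset=6 (pos 2, char 'f'): match length 3
  offset=7 (pos 1, char 'f'): match length 1
  offset=8 (pos 0, char 'f'): match length 1
Longest match has length 3, found at offsets 3, 6; take the smallest, offset 3.
next_char = character at position 8 + 3 = 11 -> 'e'

Best match: offset=3, length=3 (matching 'fbb' starting at position 5)
LZ77 triple: (3, 3, 'e')


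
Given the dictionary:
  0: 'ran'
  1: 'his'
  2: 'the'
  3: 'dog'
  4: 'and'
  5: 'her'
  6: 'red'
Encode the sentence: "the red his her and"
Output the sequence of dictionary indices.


Look up each word in the dictionary:
  'the' -> 2
  'red' -> 6
  'his' -> 1
  'her' -> 5
  'and' -> 4

Encoded: [2, 6, 1, 5, 4]


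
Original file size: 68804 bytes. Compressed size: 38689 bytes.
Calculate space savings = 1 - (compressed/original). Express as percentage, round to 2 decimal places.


ratio = compressed/original = 38689/68804 = 0.562307
savings = 1 - ratio = 1 - 0.562307 = 0.437693
as a percentage: 0.437693 * 100 = 43.77%

Space savings = 1 - 38689/68804 = 43.77%


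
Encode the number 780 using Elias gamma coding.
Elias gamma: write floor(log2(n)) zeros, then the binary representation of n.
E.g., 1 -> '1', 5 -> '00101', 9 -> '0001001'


num_bits = floor(log2(780)) + 1 = 10
leading_zeros = num_bits - 1 = 9
binary(780) = 1100001100

Elias gamma(780) = '000000000' + '1100001100' = 0000000001100001100 (19 bits)


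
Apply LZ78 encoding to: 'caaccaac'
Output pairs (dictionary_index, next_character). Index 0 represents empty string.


LZ78 encoding steps:
Dictionary: {0: ''}
Step 1: w='' (idx 0), next='c' -> output (0, 'c'), add 'c' as idx 1
Step 2: w='' (idx 0), next='a' -> output (0, 'a'), add 'a' as idx 2
Step 3: w='a' (idx 2), next='c' -> output (2, 'c'), add 'ac' as idx 3
Step 4: w='c' (idx 1), next='a' -> output (1, 'a'), add 'ca' as idx 4
Step 5: w='ac' (idx 3), end of input -> output (3, '')


Encoded: [(0, 'c'), (0, 'a'), (2, 'c'), (1, 'a'), (3, '')]


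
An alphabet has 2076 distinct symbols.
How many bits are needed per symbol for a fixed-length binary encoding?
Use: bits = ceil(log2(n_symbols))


log2(2076) = 11.0196
Bracket: 2^11 = 2048 < 2076 <= 2^12 = 4096
So ceil(log2(2076)) = 12

bits = ceil(log2(2076)) = ceil(11.0196) = 12 bits


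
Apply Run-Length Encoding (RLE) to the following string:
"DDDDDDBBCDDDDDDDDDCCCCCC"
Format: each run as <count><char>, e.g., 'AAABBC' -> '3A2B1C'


Scanning runs left to right:
  i=0: run of 'D' x 6 -> '6D'
  i=6: run of 'B' x 2 -> '2B'
  i=8: run of 'C' x 1 -> '1C'
  i=9: run of 'D' x 9 -> '9D'
  i=18: run of 'C' x 6 -> '6C'

RLE = 6D2B1C9D6C


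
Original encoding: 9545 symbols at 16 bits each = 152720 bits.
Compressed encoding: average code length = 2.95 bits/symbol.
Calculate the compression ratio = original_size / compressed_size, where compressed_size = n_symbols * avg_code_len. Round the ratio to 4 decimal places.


original_size = n_symbols * orig_bits = 9545 * 16 = 152720 bits
compressed_size = n_symbols * avg_code_len = 9545 * 2.95 = 28157.75 bits
ratio = original_size / compressed_size = 152720 / 28157.75 = 5.4237

Compression ratio = 5.4237


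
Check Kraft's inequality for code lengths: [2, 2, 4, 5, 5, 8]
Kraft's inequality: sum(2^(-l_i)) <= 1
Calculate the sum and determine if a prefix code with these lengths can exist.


Sum = 2^(-2) + 2^(-2) + 2^(-4) + 2^(-5) + 2^(-5) + 2^(-8)
    = 0.25 + 0.25 + 0.0625 + 0.03125 + 0.03125 + 0.00390625
    = 161/256 = 0.62890625
Since 0.62890625 <= 1, Kraft's inequality IS satisfied.
A prefix code with these lengths CAN exist.

Kraft sum = 0.62890625. Satisfied.


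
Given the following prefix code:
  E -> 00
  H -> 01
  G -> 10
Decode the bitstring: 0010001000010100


Decoding step by step:
Bits 00 -> E
Bits 10 -> G
Bits 00 -> E
Bits 10 -> G
Bits 00 -> E
Bits 01 -> H
Bits 01 -> H
Bits 00 -> E


Decoded message: EGEGEHHE


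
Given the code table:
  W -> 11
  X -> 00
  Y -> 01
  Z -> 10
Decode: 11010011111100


Decoding:
11 -> W
01 -> Y
00 -> X
11 -> W
11 -> W
11 -> W
00 -> X


Result: WYXWWWX


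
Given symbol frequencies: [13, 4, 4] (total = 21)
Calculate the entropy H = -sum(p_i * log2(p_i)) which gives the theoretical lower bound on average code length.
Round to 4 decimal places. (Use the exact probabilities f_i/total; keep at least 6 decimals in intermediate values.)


Per-symbol terms -p_i * log2(p_i) with p_i = f_i/21:
  p = 13/21 = 0.619048: log2(p) = -0.691878, -p*log2(p) = 0.428305
  p = 4/21 = 0.190476: log2(p) = -2.392317, -p*log2(p) = 0.455680
  p = 4/21 = 0.190476: log2(p) = -2.392317, -p*log2(p) = 0.455680
H = 0.428305 + 0.455680 + 0.455680 = 1.339665

H = 1.3397 bits/symbol


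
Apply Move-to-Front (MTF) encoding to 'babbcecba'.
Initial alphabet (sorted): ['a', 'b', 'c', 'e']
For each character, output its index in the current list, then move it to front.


MTF encoding:
'b': index 1 in ['a', 'b', 'c', 'e'] -> ['b', 'a', 'c', 'e']
'a': index 1 in ['b', 'a', 'c', 'e'] -> ['a', 'b', 'c', 'e']
'b': index 1 in ['a', 'b', 'c', 'e'] -> ['b', 'a', 'c', 'e']
'b': index 0 in ['b', 'a', 'c', 'e'] -> ['b', 'a', 'c', 'e']
'c': index 2 in ['b', 'a', 'c', 'e'] -> ['c', 'b', 'a', 'e']
'e': index 3 in ['c', 'b', 'a', 'e'] -> ['e', 'c', 'b', 'a']
'c': index 1 in ['e', 'c', 'b', 'a'] -> ['c', 'e', 'b', 'a']
'b': index 2 in ['c', 'e', 'b', 'a'] -> ['b', 'c', 'e', 'a']
'a': index 3 in ['b', 'c', 'e', 'a'] -> ['a', 'b', 'c', 'e']


Output: [1, 1, 1, 0, 2, 3, 1, 2, 3]


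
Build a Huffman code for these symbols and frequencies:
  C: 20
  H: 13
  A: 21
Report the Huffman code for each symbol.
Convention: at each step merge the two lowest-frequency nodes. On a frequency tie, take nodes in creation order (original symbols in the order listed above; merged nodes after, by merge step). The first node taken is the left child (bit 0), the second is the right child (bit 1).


Huffman tree construction:
Step 1: Merge H(13) + C(20) = 33
Step 2: Merge A(21) + (H+C)(33) = 54
Read each symbol's code off the tree from the root (left child = 0, right child = 1).

Codes:
  C: 11 (length 2)
  H: 10 (length 2)
  A: 0 (length 1)
Average code length: 87/54 = 1.6111 bits/symbol


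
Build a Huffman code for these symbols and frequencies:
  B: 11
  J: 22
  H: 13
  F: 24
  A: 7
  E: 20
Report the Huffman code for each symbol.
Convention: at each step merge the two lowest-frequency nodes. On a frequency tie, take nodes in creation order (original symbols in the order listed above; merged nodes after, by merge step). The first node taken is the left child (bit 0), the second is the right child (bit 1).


Huffman tree construction:
Step 1: Merge A(7) + B(11) = 18
Step 2: Merge H(13) + (A+B)(18) = 31
Step 3: Merge E(20) + J(22) = 42
Step 4: Merge F(24) + (H+(A+B))(31) = 55
Step 5: Merge (E+J)(42) + (F+(H+(A+B)))(55) = 97
Read each symbol's code off the tree from the root (left child = 0, right child = 1).

Codes:
  B: 1111 (length 4)
  J: 01 (length 2)
  H: 110 (length 3)
  F: 10 (length 2)
  A: 1110 (length 4)
  E: 00 (length 2)
Average code length: 243/97 = 2.5052 bits/symbol


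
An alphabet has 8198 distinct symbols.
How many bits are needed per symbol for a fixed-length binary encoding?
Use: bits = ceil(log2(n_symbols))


log2(8198) = 13.0011
Bracket: 2^13 = 8192 < 8198 <= 2^14 = 16384
So ceil(log2(8198)) = 14

bits = ceil(log2(8198)) = ceil(13.0011) = 14 bits


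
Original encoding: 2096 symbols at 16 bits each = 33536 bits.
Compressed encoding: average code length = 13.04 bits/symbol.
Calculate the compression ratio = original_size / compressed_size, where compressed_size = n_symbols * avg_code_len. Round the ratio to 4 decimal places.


original_size = n_symbols * orig_bits = 2096 * 16 = 33536 bits
compressed_size = n_symbols * avg_code_len = 2096 * 13.04 = 27331.84 bits
ratio = original_size / compressed_size = 33536 / 27331.84 = 1.227

Compression ratio = 1.227


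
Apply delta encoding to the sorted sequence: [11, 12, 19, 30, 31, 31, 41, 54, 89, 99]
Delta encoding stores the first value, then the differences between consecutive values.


First value: 11
Deltas:
  12 - 11 = 1
  19 - 12 = 7
  30 - 19 = 11
  31 - 30 = 1
  31 - 31 = 0
  41 - 31 = 10
  54 - 41 = 13
  89 - 54 = 35
  99 - 89 = 10


Delta encoded: [11, 1, 7, 11, 1, 0, 10, 13, 35, 10]


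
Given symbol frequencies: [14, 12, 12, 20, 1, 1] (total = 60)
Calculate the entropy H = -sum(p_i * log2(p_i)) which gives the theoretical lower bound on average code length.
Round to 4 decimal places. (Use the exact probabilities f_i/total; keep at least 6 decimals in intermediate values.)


Per-symbol terms -p_i * log2(p_i) with p_i = f_i/60:
  p = 14/60 = 0.233333: log2(p) = -2.099536, -p*log2(p) = 0.489892
  p = 12/60 = 0.200000: log2(p) = -2.321928, -p*log2(p) = 0.464386
  p = 12/60 = 0.200000: log2(p) = -2.321928, -p*log2(p) = 0.464386
  p = 20/60 = 0.333333: log2(p) = -1.584963, -p*log2(p) = 0.528321
  p = 1/60 = 0.016667: log2(p) = -5.906891, -p*log2(p) = 0.098448
  p = 1/60 = 0.016667: log2(p) = -5.906891, -p*log2(p) = 0.098448
H = 0.489892 + 0.464386 + 0.464386 + 0.528321 + 0.098448 + 0.098448 = 2.143881

H = 2.1439 bits/symbol


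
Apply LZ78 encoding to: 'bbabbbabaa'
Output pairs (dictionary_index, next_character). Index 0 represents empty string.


LZ78 encoding steps:
Dictionary: {0: ''}
Step 1: w='' (idx 0), next='b' -> output (0, 'b'), add 'b' as idx 1
Step 2: w='b' (idx 1), next='a' -> output (1, 'a'), add 'ba' as idx 2
Step 3: w='b' (idx 1), next='b' -> output (1, 'b'), add 'bb' as idx 3
Step 4: w='ba' (idx 2), next='b' -> output (2, 'b'), add 'bab' as idx 4
Step 5: w='' (idx 0), next='a' -> output (0, 'a'), add 'a' as idx 5
Step 6: w='a' (idx 5), end of input -> output (5, '')


Encoded: [(0, 'b'), (1, 'a'), (1, 'b'), (2, 'b'), (0, 'a'), (5, '')]


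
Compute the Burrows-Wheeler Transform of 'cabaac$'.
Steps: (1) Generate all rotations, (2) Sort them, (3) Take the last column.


Rotations (sorted):
  0: $cabaac -> last char: c
  1: aac$cab -> last char: b
  2: abaac$c -> last char: c
  3: ac$caba -> last char: a
  4: baac$ca -> last char: a
  5: c$cabaa -> last char: a
  6: cabaac$ -> last char: $


BWT = cbcaaa$


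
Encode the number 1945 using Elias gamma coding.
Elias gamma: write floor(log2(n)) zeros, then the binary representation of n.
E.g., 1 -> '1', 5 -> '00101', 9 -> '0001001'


num_bits = floor(log2(1945)) + 1 = 11
leading_zeros = num_bits - 1 = 10
binary(1945) = 11110011001

Elias gamma(1945) = '0000000000' + '11110011001' = 000000000011110011001 (21 bits)


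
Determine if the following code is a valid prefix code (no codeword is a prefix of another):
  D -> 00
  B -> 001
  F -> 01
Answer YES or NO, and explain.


Checking each pair (does one codeword prefix another?):
  D='00' vs B='001': prefix -- VIOLATION

NO -- this is NOT a valid prefix code. D (00) is a prefix of B (001).


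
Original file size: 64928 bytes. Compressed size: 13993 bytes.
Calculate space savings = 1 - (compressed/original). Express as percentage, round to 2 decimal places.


ratio = compressed/original = 13993/64928 = 0.215516
savings = 1 - ratio = 1 - 0.215516 = 0.784484
as a percentage: 0.784484 * 100 = 78.45%

Space savings = 1 - 13993/64928 = 78.45%


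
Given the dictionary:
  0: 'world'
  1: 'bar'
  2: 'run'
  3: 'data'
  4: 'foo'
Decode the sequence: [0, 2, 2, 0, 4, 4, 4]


Look up each index in the dictionary:
  0 -> 'world'
  2 -> 'run'
  2 -> 'run'
  0 -> 'world'
  4 -> 'foo'
  4 -> 'foo'
  4 -> 'foo'

Decoded: "world run run world foo foo foo"


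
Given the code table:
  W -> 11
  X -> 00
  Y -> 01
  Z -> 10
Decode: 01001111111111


Decoding:
01 -> Y
00 -> X
11 -> W
11 -> W
11 -> W
11 -> W
11 -> W


Result: YXWWWWW


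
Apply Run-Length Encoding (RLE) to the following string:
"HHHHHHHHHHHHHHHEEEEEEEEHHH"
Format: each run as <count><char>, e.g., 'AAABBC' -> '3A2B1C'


Scanning runs left to right:
  i=0: run of 'H' x 15 -> '15H'
  i=15: run of 'E' x 8 -> '8E'
  i=23: run of 'H' x 3 -> '3H'

RLE = 15H8E3H


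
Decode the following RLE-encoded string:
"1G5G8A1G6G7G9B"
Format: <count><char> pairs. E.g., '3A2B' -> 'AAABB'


Expanding each <count><char> pair:
  1G -> 'G'
  5G -> 'GGGGG'
  8A -> 'AAAAAAAA'
  1G -> 'G'
  6G -> 'GGGGGG'
  7G -> 'GGGGGGG'
  9B -> 'BBBBBBBBB'

Decoded = GGGGGGAAAAAAAAGGGGGGGGGGGGGGBBBBBBBBB


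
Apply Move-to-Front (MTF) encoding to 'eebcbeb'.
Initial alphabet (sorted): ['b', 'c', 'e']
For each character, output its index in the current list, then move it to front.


MTF encoding:
'e': index 2 in ['b', 'c', 'e'] -> ['e', 'b', 'c']
'e': index 0 in ['e', 'b', 'c'] -> ['e', 'b', 'c']
'b': index 1 in ['e', 'b', 'c'] -> ['b', 'e', 'c']
'c': index 2 in ['b', 'e', 'c'] -> ['c', 'b', 'e']
'b': index 1 in ['c', 'b', 'e'] -> ['b', 'c', 'e']
'e': index 2 in ['b', 'c', 'e'] -> ['e', 'b', 'c']
'b': index 1 in ['e', 'b', 'c'] -> ['b', 'e', 'c']


Output: [2, 0, 1, 2, 1, 2, 1]


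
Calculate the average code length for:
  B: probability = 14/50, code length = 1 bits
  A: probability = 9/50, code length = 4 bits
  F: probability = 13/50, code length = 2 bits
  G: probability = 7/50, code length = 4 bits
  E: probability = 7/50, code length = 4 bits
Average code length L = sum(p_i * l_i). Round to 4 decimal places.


Weighted contributions p_i * l_i:
  B: (14/50) * 1 = 14/50
  A: (9/50) * 4 = 36/50
  F: (13/50) * 2 = 26/50
  G: (7/50) * 4 = 28/50
  E: (7/50) * 4 = 28/50
Sum = (14 + 36 + 26 + 28 + 28)/50 = 132/50

L = 132/50 = 2.6400 bits/symbol


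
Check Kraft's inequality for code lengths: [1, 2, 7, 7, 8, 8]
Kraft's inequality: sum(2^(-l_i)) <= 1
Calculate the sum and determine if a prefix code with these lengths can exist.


Sum = 2^(-1) + 2^(-2) + 2^(-7) + 2^(-7) + 2^(-8) + 2^(-8)
    = 0.5 + 0.25 + 0.0078125 + 0.0078125 + 0.00390625 + 0.00390625
    = 198/256 = 0.7734375
Since 0.7734375 <= 1, Kraft's inequality IS satisfied.
A prefix code with these lengths CAN exist.

Kraft sum = 0.7734375. Satisfied.


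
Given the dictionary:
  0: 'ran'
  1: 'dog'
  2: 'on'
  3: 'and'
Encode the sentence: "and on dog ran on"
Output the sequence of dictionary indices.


Look up each word in the dictionary:
  'and' -> 3
  'on' -> 2
  'dog' -> 1
  'ran' -> 0
  'on' -> 2

Encoded: [3, 2, 1, 0, 2]


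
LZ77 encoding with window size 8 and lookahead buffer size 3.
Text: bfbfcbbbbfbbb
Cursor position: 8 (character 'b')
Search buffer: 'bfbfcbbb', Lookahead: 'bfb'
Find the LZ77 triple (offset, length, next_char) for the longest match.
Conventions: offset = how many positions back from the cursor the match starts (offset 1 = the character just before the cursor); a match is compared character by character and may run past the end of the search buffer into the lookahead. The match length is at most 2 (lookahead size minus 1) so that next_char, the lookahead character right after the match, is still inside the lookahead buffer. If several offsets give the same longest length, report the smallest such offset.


Try each offset into the search buffer:
  offset=1 (pos 7, char 'b'): match length 1
  offset=2 (pos 6, char 'b'): match length 1
  offset=3 (pos 5, char 'b'): match length 1
  offset=4 (pos 4, char 'c'): match length 0
  offset=5 (pos 3, char 'f'): match length 0
  offset=6 (pos 2, char 'b'): match length 2
  offset=7 (pos 1, char 'f'): match length 0
  offset=8 (pos 0, char 'b'): match length 2
Longest match has length 2, found at offsets 6, 8; take the smallest, offset 6.
next_char = character at position 8 + 2 = 10 -> 'b'

Best match: offset=6, length=2 (matching 'bf' starting at position 2)
LZ77 triple: (6, 2, 'b')


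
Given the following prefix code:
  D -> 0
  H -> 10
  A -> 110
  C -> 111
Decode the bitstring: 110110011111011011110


Decoding step by step:
Bits 110 -> A
Bits 110 -> A
Bits 0 -> D
Bits 111 -> C
Bits 110 -> A
Bits 110 -> A
Bits 111 -> C
Bits 10 -> H


Decoded message: AADCAACH


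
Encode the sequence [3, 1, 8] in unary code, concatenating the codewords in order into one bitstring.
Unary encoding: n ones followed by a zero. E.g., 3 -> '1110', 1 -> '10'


Encode each number as n ones followed by a terminating 0:
  3 -> 1110 (4 bits)
  1 -> 10 (2 bits)
  8 -> 111111110 (9 bits)
Total length = 4 + 2 + 9 = 15 bits.

Unary([3, 1, 8]) = 111010111111110 (15 bits)


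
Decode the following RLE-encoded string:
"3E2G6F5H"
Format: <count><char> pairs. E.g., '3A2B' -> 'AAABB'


Expanding each <count><char> pair:
  3E -> 'EEE'
  2G -> 'GG'
  6F -> 'FFFFFF'
  5H -> 'HHHHH'

Decoded = EEEGGFFFFFFHHHHH


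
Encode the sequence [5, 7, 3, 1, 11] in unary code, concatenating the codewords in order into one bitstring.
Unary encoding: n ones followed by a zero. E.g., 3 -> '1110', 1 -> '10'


Encode each number as n ones followed by a terminating 0:
  5 -> 111110 (6 bits)
  7 -> 11111110 (8 bits)
  3 -> 1110 (4 bits)
  1 -> 10 (2 bits)
  11 -> 111111111110 (12 bits)
Total length = 6 + 8 + 4 + 2 + 12 = 32 bits.

Unary([5, 7, 3, 1, 11]) = 11111011111110111010111111111110 (32 bits)


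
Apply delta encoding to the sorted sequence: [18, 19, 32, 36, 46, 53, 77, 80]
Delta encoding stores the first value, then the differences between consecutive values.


First value: 18
Deltas:
  19 - 18 = 1
  32 - 19 = 13
  36 - 32 = 4
  46 - 36 = 10
  53 - 46 = 7
  77 - 53 = 24
  80 - 77 = 3


Delta encoded: [18, 1, 13, 4, 10, 7, 24, 3]


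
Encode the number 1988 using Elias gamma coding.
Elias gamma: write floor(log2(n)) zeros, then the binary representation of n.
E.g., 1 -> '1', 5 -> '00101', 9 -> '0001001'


num_bits = floor(log2(1988)) + 1 = 11
leading_zeros = num_bits - 1 = 10
binary(1988) = 11111000100

Elias gamma(1988) = '0000000000' + '11111000100' = 000000000011111000100 (21 bits)


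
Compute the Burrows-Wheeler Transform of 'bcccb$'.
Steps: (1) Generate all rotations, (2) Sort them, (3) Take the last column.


Rotations (sorted):
  0: $bcccb -> last char: b
  1: b$bccc -> last char: c
  2: bcccb$ -> last char: $
  3: cb$bcc -> last char: c
  4: ccb$bc -> last char: c
  5: cccb$b -> last char: b


BWT = bc$ccb


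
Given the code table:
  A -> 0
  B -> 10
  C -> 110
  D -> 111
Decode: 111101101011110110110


Decoding:
111 -> D
10 -> B
110 -> C
10 -> B
111 -> D
10 -> B
110 -> C
110 -> C


Result: DBCBDBCC


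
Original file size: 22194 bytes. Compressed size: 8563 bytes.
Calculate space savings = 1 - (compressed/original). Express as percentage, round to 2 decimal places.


ratio = compressed/original = 8563/22194 = 0.385825
savings = 1 - ratio = 1 - 0.385825 = 0.614175
as a percentage: 0.614175 * 100 = 61.42%

Space savings = 1 - 8563/22194 = 61.42%


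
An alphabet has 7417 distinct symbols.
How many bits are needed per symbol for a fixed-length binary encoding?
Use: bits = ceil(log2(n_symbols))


log2(7417) = 12.8566
Bracket: 2^12 = 4096 < 7417 <= 2^13 = 8192
So ceil(log2(7417)) = 13

bits = ceil(log2(7417)) = ceil(12.8566) = 13 bits


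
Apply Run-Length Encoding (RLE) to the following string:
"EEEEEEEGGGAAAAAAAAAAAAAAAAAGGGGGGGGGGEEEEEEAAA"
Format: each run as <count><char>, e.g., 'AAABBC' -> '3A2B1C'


Scanning runs left to right:
  i=0: run of 'E' x 7 -> '7E'
  i=7: run of 'G' x 3 -> '3G'
  i=10: run of 'A' x 17 -> '17A'
  i=27: run of 'G' x 10 -> '10G'
  i=37: run of 'E' x 6 -> '6E'
  i=43: run of 'A' x 3 -> '3A'

RLE = 7E3G17A10G6E3A


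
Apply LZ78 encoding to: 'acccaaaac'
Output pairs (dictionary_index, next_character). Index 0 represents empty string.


LZ78 encoding steps:
Dictionary: {0: ''}
Step 1: w='' (idx 0), next='a' -> output (0, 'a'), add 'a' as idx 1
Step 2: w='' (idx 0), next='c' -> output (0, 'c'), add 'c' as idx 2
Step 3: w='c' (idx 2), next='c' -> output (2, 'c'), add 'cc' as idx 3
Step 4: w='a' (idx 1), next='a' -> output (1, 'a'), add 'aa' as idx 4
Step 5: w='aa' (idx 4), next='c' -> output (4, 'c'), add 'aac' as idx 5


Encoded: [(0, 'a'), (0, 'c'), (2, 'c'), (1, 'a'), (4, 'c')]


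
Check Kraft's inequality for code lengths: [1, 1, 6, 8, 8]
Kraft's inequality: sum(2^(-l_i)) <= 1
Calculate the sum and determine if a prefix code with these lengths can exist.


Sum = 2^(-1) + 2^(-1) + 2^(-6) + 2^(-8) + 2^(-8)
    = 0.5 + 0.5 + 0.015625 + 0.00390625 + 0.00390625
    = 262/256 = 1.0234375
Since 1.0234375 > 1, Kraft's inequality is NOT satisfied.
A prefix code with these lengths CANNOT exist.

Kraft sum = 1.0234375. Not satisfied.


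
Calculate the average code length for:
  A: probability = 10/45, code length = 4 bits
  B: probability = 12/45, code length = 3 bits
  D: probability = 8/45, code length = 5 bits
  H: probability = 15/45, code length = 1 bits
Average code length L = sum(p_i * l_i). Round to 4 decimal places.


Weighted contributions p_i * l_i:
  A: (10/45) * 4 = 40/45
  B: (12/45) * 3 = 36/45
  D: (8/45) * 5 = 40/45
  H: (15/45) * 1 = 15/45
Sum = (40 + 36 + 40 + 15)/45 = 131/45

L = 131/45 = 2.9111 bits/symbol


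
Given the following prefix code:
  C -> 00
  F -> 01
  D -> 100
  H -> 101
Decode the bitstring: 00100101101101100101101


Decoding step by step:
Bits 00 -> C
Bits 100 -> D
Bits 101 -> H
Bits 101 -> H
Bits 101 -> H
Bits 100 -> D
Bits 101 -> H
Bits 101 -> H


Decoded message: CDHHHDHH


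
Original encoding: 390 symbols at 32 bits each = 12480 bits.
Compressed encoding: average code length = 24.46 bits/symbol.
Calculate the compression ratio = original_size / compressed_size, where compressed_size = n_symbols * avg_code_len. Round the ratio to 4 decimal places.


original_size = n_symbols * orig_bits = 390 * 32 = 12480 bits
compressed_size = n_symbols * avg_code_len = 390 * 24.46 = 9539.4 bits
ratio = original_size / compressed_size = 12480 / 9539.4 = 1.3083

Compression ratio = 1.3083


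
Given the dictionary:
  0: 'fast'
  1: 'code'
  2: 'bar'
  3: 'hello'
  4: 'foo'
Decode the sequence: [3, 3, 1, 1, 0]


Look up each index in the dictionary:
  3 -> 'hello'
  3 -> 'hello'
  1 -> 'code'
  1 -> 'code'
  0 -> 'fast'

Decoded: "hello hello code code fast"


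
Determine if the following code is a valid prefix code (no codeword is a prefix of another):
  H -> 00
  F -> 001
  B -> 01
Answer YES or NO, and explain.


Checking each pair (does one codeword prefix another?):
  H='00' vs F='001': prefix -- VIOLATION

NO -- this is NOT a valid prefix code. H (00) is a prefix of F (001).


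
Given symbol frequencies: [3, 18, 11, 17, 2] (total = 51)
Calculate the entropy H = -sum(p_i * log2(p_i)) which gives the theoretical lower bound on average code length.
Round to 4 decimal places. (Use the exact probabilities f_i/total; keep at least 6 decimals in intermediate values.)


Per-symbol terms -p_i * log2(p_i) with p_i = f_i/51:
  p = 3/51 = 0.058824: log2(p) = -4.087463, -p*log2(p) = 0.240439
  p = 18/51 = 0.352941: log2(p) = -1.502500, -p*log2(p) = 0.530294
  p = 11/51 = 0.215686: log2(p) = -2.212994, -p*log2(p) = 0.477312
  p = 17/51 = 0.333333: log2(p) = -1.584963, -p*log2(p) = 0.528321
  p = 2/51 = 0.039216: log2(p) = -4.672425, -p*log2(p) = 0.183232
H = 0.240439 + 0.530294 + 0.477312 + 0.528321 + 0.183232 = 1.959598

H = 1.9596 bits/symbol


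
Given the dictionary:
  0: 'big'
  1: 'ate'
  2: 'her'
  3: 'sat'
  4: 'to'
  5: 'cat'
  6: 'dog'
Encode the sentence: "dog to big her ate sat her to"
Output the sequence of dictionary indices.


Look up each word in the dictionary:
  'dog' -> 6
  'to' -> 4
  'big' -> 0
  'her' -> 2
  'ate' -> 1
  'sat' -> 3
  'her' -> 2
  'to' -> 4

Encoded: [6, 4, 0, 2, 1, 3, 2, 4]


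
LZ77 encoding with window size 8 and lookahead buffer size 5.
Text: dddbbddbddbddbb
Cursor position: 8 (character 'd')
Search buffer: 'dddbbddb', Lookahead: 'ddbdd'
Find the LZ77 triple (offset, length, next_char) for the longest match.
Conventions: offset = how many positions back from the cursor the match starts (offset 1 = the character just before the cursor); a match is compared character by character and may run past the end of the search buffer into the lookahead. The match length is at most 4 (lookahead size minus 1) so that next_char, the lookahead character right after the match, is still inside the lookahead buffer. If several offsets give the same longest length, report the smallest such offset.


Try each offset into the search buffer:
  offset=1 (pos 7, char 'b'): match length 0
  offset=2 (pos 6, char 'd'): match length 1
  offset=3 (pos 5, char 'd'): match length 4
  offset=4 (pos 4, char 'b'): match length 0
  offset=5 (pos 3, char 'b'): match length 0
  offset=6 (pos 2, char 'd'): match length 1
  offset=7 (pos 1, char 'd'): match length 3
  offset=8 (pos 0, char 'd'): match length 2
Longest match has length 4 at offset 3.
next_char = character at position 8 + 4 = 12 -> 'd'

Best match: offset=3, length=4 (matching 'ddbd' starting at position 5)
LZ77 triple: (3, 4, 'd')


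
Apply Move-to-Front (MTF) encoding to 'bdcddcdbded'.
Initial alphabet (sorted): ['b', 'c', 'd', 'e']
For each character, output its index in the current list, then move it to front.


MTF encoding:
'b': index 0 in ['b', 'c', 'd', 'e'] -> ['b', 'c', 'd', 'e']
'd': index 2 in ['b', 'c', 'd', 'e'] -> ['d', 'b', 'c', 'e']
'c': index 2 in ['d', 'b', 'c', 'e'] -> ['c', 'd', 'b', 'e']
'd': index 1 in ['c', 'd', 'b', 'e'] -> ['d', 'c', 'b', 'e']
'd': index 0 in ['d', 'c', 'b', 'e'] -> ['d', 'c', 'b', 'e']
'c': index 1 in ['d', 'c', 'b', 'e'] -> ['c', 'd', 'b', 'e']
'd': index 1 in ['c', 'd', 'b', 'e'] -> ['d', 'c', 'b', 'e']
'b': index 2 in ['d', 'c', 'b', 'e'] -> ['b', 'd', 'c', 'e']
'd': index 1 in ['b', 'd', 'c', 'e'] -> ['d', 'b', 'c', 'e']
'e': index 3 in ['d', 'b', 'c', 'e'] -> ['e', 'd', 'b', 'c']
'd': index 1 in ['e', 'd', 'b', 'c'] -> ['d', 'e', 'b', 'c']


Output: [0, 2, 2, 1, 0, 1, 1, 2, 1, 3, 1]


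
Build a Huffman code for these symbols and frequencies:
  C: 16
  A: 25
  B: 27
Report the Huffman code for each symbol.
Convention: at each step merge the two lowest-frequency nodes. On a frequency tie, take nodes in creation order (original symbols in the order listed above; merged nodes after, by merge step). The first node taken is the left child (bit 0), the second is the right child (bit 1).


Huffman tree construction:
Step 1: Merge C(16) + A(25) = 41
Step 2: Merge B(27) + (C+A)(41) = 68
Read each symbol's code off the tree from the root (left child = 0, right child = 1).

Codes:
  C: 10 (length 2)
  A: 11 (length 2)
  B: 0 (length 1)
Average code length: 109/68 = 1.6029 bits/symbol


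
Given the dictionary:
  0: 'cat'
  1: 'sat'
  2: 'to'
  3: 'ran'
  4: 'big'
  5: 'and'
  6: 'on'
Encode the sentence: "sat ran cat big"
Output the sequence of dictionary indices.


Look up each word in the dictionary:
  'sat' -> 1
  'ran' -> 3
  'cat' -> 0
  'big' -> 4

Encoded: [1, 3, 0, 4]


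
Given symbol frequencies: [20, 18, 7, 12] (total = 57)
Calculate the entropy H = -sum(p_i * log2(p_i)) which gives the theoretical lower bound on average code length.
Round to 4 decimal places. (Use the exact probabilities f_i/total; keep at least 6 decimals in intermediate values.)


Per-symbol terms -p_i * log2(p_i) with p_i = f_i/57:
  p = 20/57 = 0.350877: log2(p) = -1.510962, -p*log2(p) = 0.530162
  p = 18/57 = 0.315789: log2(p) = -1.662965, -p*log2(p) = 0.525147
  p = 7/57 = 0.122807: log2(p) = -3.025535, -p*log2(p) = 0.371557
  p = 12/57 = 0.210526: log2(p) = -2.247928, -p*log2(p) = 0.473248
H = 0.530162 + 0.525147 + 0.371557 + 0.473248 = 1.900114

H = 1.9001 bits/symbol


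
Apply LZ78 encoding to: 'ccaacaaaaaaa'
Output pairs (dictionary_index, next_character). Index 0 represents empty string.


LZ78 encoding steps:
Dictionary: {0: ''}
Step 1: w='' (idx 0), next='c' -> output (0, 'c'), add 'c' as idx 1
Step 2: w='c' (idx 1), next='a' -> output (1, 'a'), add 'ca' as idx 2
Step 3: w='' (idx 0), next='a' -> output (0, 'a'), add 'a' as idx 3
Step 4: w='ca' (idx 2), next='a' -> output (2, 'a'), add 'caa' as idx 4
Step 5: w='a' (idx 3), next='a' -> output (3, 'a'), add 'aa' as idx 5
Step 6: w='aa' (idx 5), next='a' -> output (5, 'a'), add 'aaa' as idx 6


Encoded: [(0, 'c'), (1, 'a'), (0, 'a'), (2, 'a'), (3, 'a'), (5, 'a')]


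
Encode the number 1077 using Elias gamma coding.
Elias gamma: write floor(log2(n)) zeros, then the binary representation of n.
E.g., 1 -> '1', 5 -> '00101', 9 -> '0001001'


num_bits = floor(log2(1077)) + 1 = 11
leading_zeros = num_bits - 1 = 10
binary(1077) = 10000110101

Elias gamma(1077) = '0000000000' + '10000110101' = 000000000010000110101 (21 bits)


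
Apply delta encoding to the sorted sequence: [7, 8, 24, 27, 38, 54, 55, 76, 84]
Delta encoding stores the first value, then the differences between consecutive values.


First value: 7
Deltas:
  8 - 7 = 1
  24 - 8 = 16
  27 - 24 = 3
  38 - 27 = 11
  54 - 38 = 16
  55 - 54 = 1
  76 - 55 = 21
  84 - 76 = 8


Delta encoded: [7, 1, 16, 3, 11, 16, 1, 21, 8]


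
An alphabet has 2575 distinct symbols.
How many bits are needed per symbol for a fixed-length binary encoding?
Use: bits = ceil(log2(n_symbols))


log2(2575) = 11.3304
Bracket: 2^11 = 2048 < 2575 <= 2^12 = 4096
So ceil(log2(2575)) = 12

bits = ceil(log2(2575)) = ceil(11.3304) = 12 bits


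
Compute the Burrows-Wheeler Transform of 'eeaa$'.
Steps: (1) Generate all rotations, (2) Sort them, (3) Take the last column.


Rotations (sorted):
  0: $eeaa -> last char: a
  1: a$eea -> last char: a
  2: aa$ee -> last char: e
  3: eaa$e -> last char: e
  4: eeaa$ -> last char: $


BWT = aaee$


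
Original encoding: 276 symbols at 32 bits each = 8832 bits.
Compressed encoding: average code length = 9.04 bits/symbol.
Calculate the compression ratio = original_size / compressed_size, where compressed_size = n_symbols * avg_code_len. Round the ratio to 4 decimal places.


original_size = n_symbols * orig_bits = 276 * 32 = 8832 bits
compressed_size = n_symbols * avg_code_len = 276 * 9.04 = 2495.04 bits
ratio = original_size / compressed_size = 8832 / 2495.04 = 3.5398

Compression ratio = 3.5398


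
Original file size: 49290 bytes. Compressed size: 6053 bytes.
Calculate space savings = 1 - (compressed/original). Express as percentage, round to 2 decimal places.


ratio = compressed/original = 6053/49290 = 0.122804
savings = 1 - ratio = 1 - 0.122804 = 0.877196
as a percentage: 0.877196 * 100 = 87.72%

Space savings = 1 - 6053/49290 = 87.72%
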